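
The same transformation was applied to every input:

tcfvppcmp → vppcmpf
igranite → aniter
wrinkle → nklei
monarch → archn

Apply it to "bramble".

mblea

The pattern: delete the first 2 characters, then move the first character to the end.
Applying both steps to "bramble": "amble", then "mblea".
(Check on "tcfvppcmp": → "fvppcmp" → "vppcmpf" ✓)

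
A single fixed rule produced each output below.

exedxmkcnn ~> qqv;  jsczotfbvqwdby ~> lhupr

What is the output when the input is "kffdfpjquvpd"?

yyji

The rule is to shift every letter 7 places backward in the alphabet (wrapping around), then keep one character in every 3, starting at position 2 (positions 2nd, 5th, 8th, ...).
Doing the same to "kffdfpjquvpd": "yyji".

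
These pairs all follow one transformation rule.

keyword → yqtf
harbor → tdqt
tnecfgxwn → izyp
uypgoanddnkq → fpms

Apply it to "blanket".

pmgv

The pattern: shift every letter 2 places forward in the alphabet (wrapping around), then keep only the last 4 characters.
Working it through for "blanket": intermediate "dncpmgv", final "pmgv".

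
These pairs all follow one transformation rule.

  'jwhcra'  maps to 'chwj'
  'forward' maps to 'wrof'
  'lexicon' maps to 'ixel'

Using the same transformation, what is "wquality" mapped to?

Rule — reverse the string, then keep only the last 4 characters.
"wquality" → "ytilauqw" → "auqw".
(Check on "jwhcra": → "archwj" → "chwj" ✓)

auqw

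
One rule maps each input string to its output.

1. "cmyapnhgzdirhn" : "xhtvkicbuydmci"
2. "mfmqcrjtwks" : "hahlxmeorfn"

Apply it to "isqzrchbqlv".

Rule — shift every letter 5 places backward in the alphabet (wrapping around).
For "isqzrchbqlv" the result is "dnlumxcwlgq".

dnlumxcwlgq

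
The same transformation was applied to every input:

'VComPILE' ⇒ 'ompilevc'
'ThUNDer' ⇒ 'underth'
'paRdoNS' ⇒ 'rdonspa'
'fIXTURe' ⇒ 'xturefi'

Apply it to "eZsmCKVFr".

smckvfrez

Each output is the input with this applied: move the first 2 characters to the end (rotate left by 2), then convert every letter to lowercase.
Doing the same to "eZsmCKVFr": "smckvfrez".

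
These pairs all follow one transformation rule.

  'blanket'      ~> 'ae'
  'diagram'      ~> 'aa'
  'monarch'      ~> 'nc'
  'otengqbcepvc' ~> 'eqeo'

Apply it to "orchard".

Rule — swap the first and last characters, then keep one character in every 3, starting at position 3 (positions 3rd, 6th, 9th, ...).
"orchard" → "drcharo" → "cr".

cr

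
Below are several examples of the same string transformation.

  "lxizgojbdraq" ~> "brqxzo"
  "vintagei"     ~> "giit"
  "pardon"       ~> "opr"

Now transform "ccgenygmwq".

gwcgn

Each output is the input with this applied: swap the front and back halves of the string, then keep every other character starting from the second (positions 2nd, 4th, 6th, ...).
"ccgenygmwq" → "ygmwqccgen" → "gwcgn".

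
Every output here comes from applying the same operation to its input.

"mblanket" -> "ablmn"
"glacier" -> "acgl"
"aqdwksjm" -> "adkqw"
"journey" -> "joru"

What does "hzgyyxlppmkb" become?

ghlppxyyz

The transformation: delete the last 3 characters, then sort the characters into alphabetical order.
Doing the same to "hzgyyxlppmkb": "ghlppxyyz".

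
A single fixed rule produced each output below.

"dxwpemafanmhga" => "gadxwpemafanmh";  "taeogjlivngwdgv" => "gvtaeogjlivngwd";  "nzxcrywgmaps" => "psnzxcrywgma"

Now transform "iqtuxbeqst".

Each output is the input with this applied: move the last 2 characters to the front (rotate right by 2).
On "iqtuxbeqst" that produces "stiqtuxbeq".

stiqtuxbeq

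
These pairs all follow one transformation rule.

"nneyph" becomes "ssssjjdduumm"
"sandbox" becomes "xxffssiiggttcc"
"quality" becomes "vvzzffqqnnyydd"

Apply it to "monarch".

rrttssffwwhhmm

Rule — double every character, then shift every letter 5 places forward in the alphabet (wrapping around).
On "monarch" that produces "rrttssffwwhhmm".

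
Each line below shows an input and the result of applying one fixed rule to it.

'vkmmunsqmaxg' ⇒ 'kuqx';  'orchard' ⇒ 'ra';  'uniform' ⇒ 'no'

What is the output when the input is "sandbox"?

ab

In each case the input is transformed by: keep one character in every 3, starting at position 2 (positions 2nd, 5th, 8th, ...).
Doing the same to "sandbox": "ab".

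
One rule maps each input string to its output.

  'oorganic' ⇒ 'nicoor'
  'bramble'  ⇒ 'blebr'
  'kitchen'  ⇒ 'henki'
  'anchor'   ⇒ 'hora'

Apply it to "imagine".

ineim

Rule — move the last 3 characters to the front (rotate right by 3), then delete the last 2 characters.
"imagine" → "ineimag" → "ineim".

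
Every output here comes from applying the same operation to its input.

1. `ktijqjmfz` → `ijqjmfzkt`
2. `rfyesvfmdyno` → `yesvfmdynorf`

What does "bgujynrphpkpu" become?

The rule is to move the first 2 characters to the end (rotate left by 2).
On "bgujynrphpkpu" that produces "ujynrphpkpubg".

ujynrphpkpubg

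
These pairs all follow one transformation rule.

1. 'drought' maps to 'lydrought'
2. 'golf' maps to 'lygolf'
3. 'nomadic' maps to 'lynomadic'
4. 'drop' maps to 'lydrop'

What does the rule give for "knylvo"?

The pattern: prepend "ly".
For "knylvo" the result is "lyknylvo".

lyknylvo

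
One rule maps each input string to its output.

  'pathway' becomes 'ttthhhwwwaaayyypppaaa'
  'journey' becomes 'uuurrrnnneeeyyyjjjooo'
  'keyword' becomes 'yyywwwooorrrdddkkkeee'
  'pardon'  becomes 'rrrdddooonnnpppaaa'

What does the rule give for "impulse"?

Rule — move the first 2 characters to the end (rotate left by 2), then repeat every character 3 times.
Working it through for "impulse": intermediate "pulseim", final "pppuuulllssseeeiiimmm".

pppuuulllssseeeiiimmm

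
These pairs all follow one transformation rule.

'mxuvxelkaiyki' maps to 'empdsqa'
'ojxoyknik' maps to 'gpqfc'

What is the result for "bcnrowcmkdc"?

tfgucu

What's happening: keep every other character starting from the first (positions 1st, 3rd, 5th, ...), then shift every letter 8 places backward in the alphabet (wrapping around).
Starting from "bcnrowcmkdc": after the first operation, "bnockc"; after the second, "tfgucu".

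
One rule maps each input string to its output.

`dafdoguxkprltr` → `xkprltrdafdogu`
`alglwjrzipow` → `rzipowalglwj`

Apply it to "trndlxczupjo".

The pattern: swap the front and back halves of the string.
So "trndlxczupjo" becomes "czupjotrndlx".

czupjotrndlx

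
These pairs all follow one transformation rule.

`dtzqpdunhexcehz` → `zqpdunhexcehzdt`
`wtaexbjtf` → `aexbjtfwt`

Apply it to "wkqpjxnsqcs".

qpjxnsqcswk

Rule — move the first 2 characters to the end (rotate left by 2).
"wkqpjxnsqcs" → "qpjxnsqcswk".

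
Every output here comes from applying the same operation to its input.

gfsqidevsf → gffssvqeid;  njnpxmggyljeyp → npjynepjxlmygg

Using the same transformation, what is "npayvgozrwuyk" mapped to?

nkpyauywvrgzo

Looking at the pairs, the operation is to take characters alternately from the front and the back (1st, last, 2nd, 2nd-last, ...).
So "npayvgozrwuyk" becomes "nkpyauywvrgzo".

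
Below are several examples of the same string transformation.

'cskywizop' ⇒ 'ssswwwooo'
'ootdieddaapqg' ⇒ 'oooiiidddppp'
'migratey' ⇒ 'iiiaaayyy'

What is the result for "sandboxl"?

aaabbblll

In each case the input is transformed by: keep one character in every 3, starting at position 2 (positions 2nd, 5th, 8th, ...), then repeat every character 3 times.
Working it through for "sandboxl": intermediate "abl", final "aaabbblll".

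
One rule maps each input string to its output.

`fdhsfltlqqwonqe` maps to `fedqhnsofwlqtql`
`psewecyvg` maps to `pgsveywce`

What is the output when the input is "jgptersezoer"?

jrgepotzeers

Rule — take characters alternately from the front and the back (1st, last, 2nd, 2nd-last, ...).
Applying that to "jgptersezoer" gives "jrgepotzeers".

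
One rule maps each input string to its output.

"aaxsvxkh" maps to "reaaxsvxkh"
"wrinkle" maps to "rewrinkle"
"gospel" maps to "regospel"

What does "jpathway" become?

Rule — prepend "re".
"jpathway" → "rejpathway".

rejpathway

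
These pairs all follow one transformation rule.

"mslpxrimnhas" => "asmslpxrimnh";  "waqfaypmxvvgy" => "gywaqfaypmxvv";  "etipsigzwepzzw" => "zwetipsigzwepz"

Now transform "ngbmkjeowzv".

zvngbmkjeow

Looking at the pairs, the operation is to move the last 2 characters to the front (rotate right by 2).
For "ngbmkjeowzv" the result is "zvngbmkjeow".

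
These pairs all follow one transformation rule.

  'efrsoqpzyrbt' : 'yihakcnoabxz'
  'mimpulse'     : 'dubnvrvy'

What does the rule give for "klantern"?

cnawtujw

The pattern: shift every letter 9 places forward in the alphabet (wrapping around), then swap the front and back halves of the string.
Applying both steps to "klantern": "tujwcnaw", then "cnawtujw".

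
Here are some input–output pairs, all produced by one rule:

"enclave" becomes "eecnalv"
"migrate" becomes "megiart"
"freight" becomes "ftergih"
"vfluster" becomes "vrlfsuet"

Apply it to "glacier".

The pattern: move the last character to the front, then swap each adjacent pair of characters (1↔2, 3↔4, ...).
Starting from "glacier": after the first operation, "rglacie"; after the second, "gralice".

gralice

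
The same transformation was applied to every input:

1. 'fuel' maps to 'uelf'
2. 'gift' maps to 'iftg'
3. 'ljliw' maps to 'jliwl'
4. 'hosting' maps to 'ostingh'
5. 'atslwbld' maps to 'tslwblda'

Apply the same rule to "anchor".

What's happening: move the first character to the end.
So "anchor" becomes "nchora".

nchora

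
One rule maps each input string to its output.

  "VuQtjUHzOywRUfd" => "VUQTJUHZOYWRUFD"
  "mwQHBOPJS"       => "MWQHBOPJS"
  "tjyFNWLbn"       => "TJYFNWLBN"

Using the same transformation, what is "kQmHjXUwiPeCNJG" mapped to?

KQMHJXUWIPECNJG

Looking at the pairs, the operation is to convert every letter to uppercase.
So "kQmHjXUwiPeCNJG" becomes "KQMHJXUWIPECNJG".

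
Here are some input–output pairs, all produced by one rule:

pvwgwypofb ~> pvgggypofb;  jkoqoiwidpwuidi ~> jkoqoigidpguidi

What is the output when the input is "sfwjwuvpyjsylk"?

sfgjguvpyjsylk

In each case the input is transformed by: replace every "w" with "g".
For "sfwjwuvpyjsylk" the result is "sfgjguvpyjsylk".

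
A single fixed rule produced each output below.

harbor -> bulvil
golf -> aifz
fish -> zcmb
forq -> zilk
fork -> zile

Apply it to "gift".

What's happening: shift every letter 6 places backward in the alphabet (wrapping around).
For "gift" the result is "aczn".

aczn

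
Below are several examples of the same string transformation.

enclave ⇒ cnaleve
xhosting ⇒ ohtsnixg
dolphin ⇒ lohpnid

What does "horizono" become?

rozinoho

The transformation: move the first character to the end, then swap each adjacent pair of characters (1↔2, 3↔4, ...).
So "horizono" becomes "rozinoho".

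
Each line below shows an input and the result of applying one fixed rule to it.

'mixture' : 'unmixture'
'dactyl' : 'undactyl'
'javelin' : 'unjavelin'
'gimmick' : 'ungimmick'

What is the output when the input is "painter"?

unpainter

Each output is the input with this applied: prepend "un".
Doing the same to "painter": "unpainter".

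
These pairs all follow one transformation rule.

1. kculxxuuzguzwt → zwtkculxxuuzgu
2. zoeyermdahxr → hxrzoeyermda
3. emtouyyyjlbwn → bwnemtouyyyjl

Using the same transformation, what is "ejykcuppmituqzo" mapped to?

In each case the input is transformed by: move the last 3 characters to the front (rotate right by 3).
So "ejykcuppmituqzo" becomes "qzoejykcuppmitu".

qzoejykcuppmitu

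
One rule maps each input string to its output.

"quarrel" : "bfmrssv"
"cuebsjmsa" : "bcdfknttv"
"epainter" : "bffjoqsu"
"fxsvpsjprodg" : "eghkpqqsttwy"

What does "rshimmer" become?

Looking at the pairs, the operation is to shift every letter 1 place forward in the alphabet (wrapping around), then sort the characters into alphabetical order.
"rshimmer" → "stijnnfs" → "fijnnsst".

fijnnsst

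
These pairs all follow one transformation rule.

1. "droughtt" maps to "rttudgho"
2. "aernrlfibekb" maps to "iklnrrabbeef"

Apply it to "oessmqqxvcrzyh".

Each output is the input with this applied: sort the characters into alphabetical order, then swap the front and back halves of the string.
Working it through for "oessmqqxvcrzyh": intermediate "cehmoqqrssvxyz", final "rssvxyzcehmoqq".

rssvxyzcehmoqq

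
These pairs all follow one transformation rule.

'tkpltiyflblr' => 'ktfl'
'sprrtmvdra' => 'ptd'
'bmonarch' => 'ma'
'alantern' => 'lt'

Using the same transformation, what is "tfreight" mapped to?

fi

Each output is the input with this applied: delete the last character, then keep one character in every 3, starting at position 2 (positions 2nd, 5th, 8th, ...).
Starting from "tfreight": after the first operation, "tfreigh"; after the second, "fi".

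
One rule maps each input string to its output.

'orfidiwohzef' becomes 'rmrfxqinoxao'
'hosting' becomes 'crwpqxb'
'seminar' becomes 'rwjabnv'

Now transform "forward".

Rule — move the first 3 characters to the end (rotate left by 3), then shift every letter 9 places forward in the alphabet (wrapping around).
"forward" → "wardfor" → "fjamoxa".

fjamoxa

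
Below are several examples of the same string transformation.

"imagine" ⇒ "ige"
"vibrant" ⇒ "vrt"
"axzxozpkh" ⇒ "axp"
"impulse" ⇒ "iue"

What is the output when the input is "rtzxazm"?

Rule — keep one character in every 3, starting at position 1 (positions 1st, 4th, 7th, ...).
On "rtzxazm" that produces "rxm".

rxm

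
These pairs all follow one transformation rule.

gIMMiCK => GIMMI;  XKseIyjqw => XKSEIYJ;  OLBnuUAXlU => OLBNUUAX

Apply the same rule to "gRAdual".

Rule — delete the last 2 characters, then convert every letter to uppercase.
On "gRAdual": the first step gives "gRAdu", and the second then gives "GRADU".

GRADU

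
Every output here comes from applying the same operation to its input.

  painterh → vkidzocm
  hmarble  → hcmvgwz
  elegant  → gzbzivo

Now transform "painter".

vkidzom

Looking at the pairs, the operation is to swap each adjacent pair of characters (1↔2, 3↔4, ...), then shift every letter 5 places backward in the alphabet (wrapping around).
Working it through for "painter": intermediate "apnietr", final "vkidzom".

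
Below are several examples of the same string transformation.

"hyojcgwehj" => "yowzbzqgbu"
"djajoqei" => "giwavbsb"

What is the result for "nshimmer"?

eewjfkza

What's happening: shift every letter 8 places backward in the alphabet (wrapping around), then swap the front and back halves of the string.
"nshimmer" → "eewjfkza".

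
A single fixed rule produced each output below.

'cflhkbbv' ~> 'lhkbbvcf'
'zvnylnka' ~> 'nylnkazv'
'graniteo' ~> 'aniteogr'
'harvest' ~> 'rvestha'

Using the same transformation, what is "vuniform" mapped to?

The rule is to move the first 2 characters to the end (rotate left by 2).
So "vuniform" becomes "niformvu".

niformvu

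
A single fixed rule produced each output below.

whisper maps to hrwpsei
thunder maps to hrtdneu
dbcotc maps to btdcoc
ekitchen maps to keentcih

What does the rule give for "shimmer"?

hrsmmei

What's happening: swap each adjacent pair of characters (1↔2, 3↔4, ...), then take characters alternately from the front and the back (1st, last, 2nd, 2nd-last, ...).
On "shimmer": the first step gives "hsmiemr", and the second then gives "hrsmmei".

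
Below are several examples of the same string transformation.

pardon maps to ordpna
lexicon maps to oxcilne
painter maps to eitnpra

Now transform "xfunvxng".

The rule is to take characters alternately from the front and the back (1st, last, 2nd, 2nd-last, ...), then move the first 3 characters to the end (rotate left by 3).
Doing the same to "xfunvxng": "nuxnvxgf".

nuxnvxgf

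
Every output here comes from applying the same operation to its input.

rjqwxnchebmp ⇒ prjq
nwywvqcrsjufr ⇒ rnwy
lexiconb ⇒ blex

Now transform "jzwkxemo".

ojzw

Each output is the input with this applied: move the first 3 characters to the end (rotate left by 3), then keep only the last 4 characters.
For "jzwkxemo", step one produces "kxemojzw"; step two turns that into "ojzw".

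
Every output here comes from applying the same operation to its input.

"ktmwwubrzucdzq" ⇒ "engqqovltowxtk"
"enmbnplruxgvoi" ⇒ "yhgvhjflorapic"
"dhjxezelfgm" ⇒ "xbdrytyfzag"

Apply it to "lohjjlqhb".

fibddfkbv

Each output is the input with this applied: shift every letter 6 places backward in the alphabet (wrapping around).
Doing the same to "lohjjlqhb": "fibddfkbv".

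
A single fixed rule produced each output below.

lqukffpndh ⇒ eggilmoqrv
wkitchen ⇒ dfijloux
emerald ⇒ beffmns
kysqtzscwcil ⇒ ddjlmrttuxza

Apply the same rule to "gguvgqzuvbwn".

The rule is to sort the characters into alphabetical order, then shift every letter 1 place forward in the alphabet (wrapping around).
Applying both steps to "gguvgqzuvbwn": "bgggnquuvvwz", then "chhhorvvwwxa".

chhhorvvwwxa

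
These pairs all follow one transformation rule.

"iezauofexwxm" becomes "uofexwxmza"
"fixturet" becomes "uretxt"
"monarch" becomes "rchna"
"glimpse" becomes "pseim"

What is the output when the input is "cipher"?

erph

In each case the input is transformed by: delete the first 2 characters, then move the first 2 characters to the end (rotate left by 2).
"cipher" → "pher" → "erph".
(Check on "glimpse": → "impse" → "pseim" ✓)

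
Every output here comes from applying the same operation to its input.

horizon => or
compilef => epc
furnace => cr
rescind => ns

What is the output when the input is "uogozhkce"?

czo

The transformation: reverse the string, then keep one character in every 3, starting at position 2 (positions 2nd, 5th, 8th, ...).
Applying both steps to "uogozhkce": "eckhzogou", then "czo".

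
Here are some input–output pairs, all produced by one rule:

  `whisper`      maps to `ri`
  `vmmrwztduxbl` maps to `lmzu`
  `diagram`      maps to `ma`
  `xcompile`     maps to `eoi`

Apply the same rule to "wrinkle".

ei

Each output is the input with this applied: move the last 2 characters to the front (rotate right by 2), then keep one character in every 3, starting at position 2 (positions 2nd, 5th, 8th, ...).
Applying both steps to "wrinkle": "lewrink", then "ei".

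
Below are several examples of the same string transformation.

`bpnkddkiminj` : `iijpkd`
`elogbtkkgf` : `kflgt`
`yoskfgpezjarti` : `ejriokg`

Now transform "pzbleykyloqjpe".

yojezly

The transformation: keep every other character starting from the second (positions 2nd, 4th, 6th, ...), then move the first 3 characters to the end (rotate left by 3).
On "pzbleykyloqjpe": the first step gives "zlyyoje", and the second then gives "yojezly".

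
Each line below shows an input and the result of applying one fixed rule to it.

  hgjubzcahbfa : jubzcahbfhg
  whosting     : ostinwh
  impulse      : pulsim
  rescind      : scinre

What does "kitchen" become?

tcheki

In each case the input is transformed by: delete the last character, then move the first 2 characters to the end (rotate left by 2).
Working it through for "kitchen": intermediate "kitche", final "tcheki".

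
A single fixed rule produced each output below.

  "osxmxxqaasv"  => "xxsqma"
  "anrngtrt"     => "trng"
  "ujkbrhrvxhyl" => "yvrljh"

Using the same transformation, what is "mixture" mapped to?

xtme

What's happening: sort the characters into reverse alphabetical order, then keep every other character starting from the first (positions 1st, 3rd, 5th, ...).
For "mixture", step one produces "xutrmie"; step two turns that into "xtme".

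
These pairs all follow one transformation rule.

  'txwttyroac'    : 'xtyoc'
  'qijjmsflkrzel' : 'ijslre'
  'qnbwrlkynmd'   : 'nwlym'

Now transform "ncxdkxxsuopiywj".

In each case the input is transformed by: keep every other character starting from the second (positions 2nd, 4th, 6th, ...).
So "ncxdkxxsuopiywj" becomes "cdxsoiw".

cdxsoiw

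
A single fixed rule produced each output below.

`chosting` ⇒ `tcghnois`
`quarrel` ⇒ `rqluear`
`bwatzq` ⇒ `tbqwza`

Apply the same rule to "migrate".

rmeitga

Looking at the pairs, the operation is to take characters alternately from the front and the back (1st, last, 2nd, 2nd-last, ...), then move the last character to the front.
For "migrate", step one produces "meitgar"; step two turns that into "rmeitga".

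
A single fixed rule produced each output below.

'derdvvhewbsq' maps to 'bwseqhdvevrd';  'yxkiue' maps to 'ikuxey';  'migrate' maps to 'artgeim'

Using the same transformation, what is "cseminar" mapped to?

niamrecs

The pattern: move the last 3 characters to the front (rotate right by 3), then take characters alternately from the front and the back (1st, last, 2nd, 2nd-last, ...).
On "cseminar": the first step gives "narcsemi", and the second then gives "niamrecs".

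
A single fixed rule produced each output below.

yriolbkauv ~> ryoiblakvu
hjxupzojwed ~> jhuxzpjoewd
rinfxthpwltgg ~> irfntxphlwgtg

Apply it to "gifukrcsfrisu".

igufrkscrfsiu

What's happening: swap each adjacent pair of characters (1↔2, 3↔4, ...).
"gifukrcsfrisu" → "igufrkscrfsiu".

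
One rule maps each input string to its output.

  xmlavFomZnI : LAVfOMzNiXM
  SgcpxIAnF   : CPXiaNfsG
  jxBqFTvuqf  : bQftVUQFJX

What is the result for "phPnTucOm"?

Rule — move the first 2 characters to the end (rotate left by 2), then flip the case of every letter.
Working it through for "phPnTucOm": intermediate "PnTucOmph", final "pNtUCoMPH".

pNtUCoMPH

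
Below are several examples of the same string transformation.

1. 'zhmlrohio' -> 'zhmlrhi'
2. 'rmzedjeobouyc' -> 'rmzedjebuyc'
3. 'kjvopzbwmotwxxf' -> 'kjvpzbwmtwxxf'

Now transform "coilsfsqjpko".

cilsfsqjpk

Looking at the pairs, the operation is to remove every "o".
On "coilsfsqjpko" that produces "cilsfsqjpk".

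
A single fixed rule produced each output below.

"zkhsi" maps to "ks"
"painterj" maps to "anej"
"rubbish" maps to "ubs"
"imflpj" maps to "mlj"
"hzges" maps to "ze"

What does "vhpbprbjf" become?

hbrj

The rule is to keep every other character starting from the second (positions 2nd, 4th, 6th, ...).
Applying that to "vhpbprbjf" gives "hbrj".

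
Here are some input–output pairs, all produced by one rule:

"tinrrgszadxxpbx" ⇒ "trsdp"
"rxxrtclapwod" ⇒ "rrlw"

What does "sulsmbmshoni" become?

Each output is the input with this applied: keep one character in every 3, starting at position 1 (positions 1st, 4th, 7th, ...).
So "sulsmbmshoni" becomes "ssmo".

ssmo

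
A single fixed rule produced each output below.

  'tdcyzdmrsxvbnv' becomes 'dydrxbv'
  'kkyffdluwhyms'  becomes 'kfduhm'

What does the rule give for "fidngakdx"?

inad

The rule is to keep every other character starting from the second (positions 2nd, 4th, 6th, ...).
Doing the same to "fidngakdx": "inad".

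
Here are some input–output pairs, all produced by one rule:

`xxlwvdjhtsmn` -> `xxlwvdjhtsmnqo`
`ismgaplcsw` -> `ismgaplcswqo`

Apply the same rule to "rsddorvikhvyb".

Each output is the input with this applied: append "qo".
So "rsddorvikhvyb" becomes "rsddorvikhvybqo".

rsddorvikhvybqo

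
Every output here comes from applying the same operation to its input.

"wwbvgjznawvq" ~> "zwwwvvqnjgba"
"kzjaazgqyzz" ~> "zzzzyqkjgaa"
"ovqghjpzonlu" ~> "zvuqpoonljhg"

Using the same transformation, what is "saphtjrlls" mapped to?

What's happening: sort the characters into reverse alphabetical order.
Applying that to "saphtjrlls" gives "tssrplljha".

tssrplljha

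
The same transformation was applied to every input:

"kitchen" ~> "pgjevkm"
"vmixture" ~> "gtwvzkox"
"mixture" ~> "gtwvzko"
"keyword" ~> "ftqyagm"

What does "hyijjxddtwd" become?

fyvffzllkaj

The pattern: shift every letter 2 places forward in the alphabet (wrapping around), then reverse the string.
Applying both steps to "hyijjxddtwd": "jakllzffvyf", then "fyvffzllkaj".
(Check on "mixture": → "okzvwtg" → "gtwvzko" ✓)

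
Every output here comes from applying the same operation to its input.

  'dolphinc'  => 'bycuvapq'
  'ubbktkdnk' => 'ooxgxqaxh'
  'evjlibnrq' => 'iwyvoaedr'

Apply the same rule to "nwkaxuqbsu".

jxnkhdofha

In each case the input is transformed by: move the first character to the end, then shift every letter 13 places forward in the alphabet (wrapping around) — i.e. ROT13.
On "nwkaxuqbsu": the first step gives "wkaxuqbsun", and the second then gives "jxnkhdofha".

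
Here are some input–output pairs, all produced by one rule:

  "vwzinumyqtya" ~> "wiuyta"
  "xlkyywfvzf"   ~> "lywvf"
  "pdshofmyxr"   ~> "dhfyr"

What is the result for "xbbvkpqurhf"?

Each output is the input with this applied: keep every other character starting from the second (positions 2nd, 4th, 6th, ...).
On "xbbvkpqurhf" that produces "bvpuh".

bvpuh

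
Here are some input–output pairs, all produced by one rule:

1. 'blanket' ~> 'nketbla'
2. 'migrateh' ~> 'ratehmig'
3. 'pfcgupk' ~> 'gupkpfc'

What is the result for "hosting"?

tinghos

The transformation: move the first 3 characters to the end (rotate left by 3).
Doing the same to "hosting": "tinghos".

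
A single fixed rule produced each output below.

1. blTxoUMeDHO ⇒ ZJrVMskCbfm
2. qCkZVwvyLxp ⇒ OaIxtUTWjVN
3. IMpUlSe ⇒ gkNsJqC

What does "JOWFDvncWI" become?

Rule — shift every letter 2 places backward in the alphabet (wrapping around), then flip the case of every letter.
Applying both steps to "JOWFDvncWI": "HMUDBtlaUG", then "hmudbTLAug".
(Check on "IMpUlSe": → "GKnSjQc" → "gkNsJqC" ✓)

hmudbTLAug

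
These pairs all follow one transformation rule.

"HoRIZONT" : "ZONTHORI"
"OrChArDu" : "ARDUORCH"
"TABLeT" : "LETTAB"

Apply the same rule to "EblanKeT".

Looking at the pairs, the operation is to swap the front and back halves of the string, then convert every letter to uppercase.
On "EblanKeT": the first step gives "nKeTEbla", and the second then gives "NKETEBLA".

NKETEBLA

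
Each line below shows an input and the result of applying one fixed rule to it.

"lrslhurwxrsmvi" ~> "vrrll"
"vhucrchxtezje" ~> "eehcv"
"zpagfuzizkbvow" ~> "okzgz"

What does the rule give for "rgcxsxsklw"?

Rule — keep one character in every 3, starting at position 1 (positions 1st, 4th, 7th, ...), then reverse the string.
Starting from "rgcxsxsklw": after the first operation, "rxsw"; after the second, "wsxr".

wsxr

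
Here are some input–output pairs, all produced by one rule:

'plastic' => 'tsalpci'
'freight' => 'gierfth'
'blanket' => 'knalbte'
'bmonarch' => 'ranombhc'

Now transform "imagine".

igamien

In each case the input is transformed by: reverse the string, then move the first 2 characters to the end (rotate left by 2).
For "imagine", step one produces "enigami"; step two turns that into "igamien".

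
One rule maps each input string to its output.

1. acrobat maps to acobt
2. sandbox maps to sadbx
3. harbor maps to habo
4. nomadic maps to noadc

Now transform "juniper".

In each case the input is transformed by: double every character, then keep one character in every 3, starting at position 1 (positions 1st, 4th, 7th, ...).
Working it through for "juniper": intermediate "jjuunniippeerr", final "juipr".

juipr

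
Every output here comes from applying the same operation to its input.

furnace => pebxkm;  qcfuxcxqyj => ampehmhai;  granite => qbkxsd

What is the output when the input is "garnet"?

qkbxo

The pattern: delete the last character, then shift every letter 10 places forward in the alphabet (wrapping around).
For "garnet" the result is "qkbxo".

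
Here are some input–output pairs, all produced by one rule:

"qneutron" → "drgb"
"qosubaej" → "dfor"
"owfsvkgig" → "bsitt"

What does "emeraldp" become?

The pattern: shift every letter 13 places forward in the alphabet (wrapping around) — i.e. ROT13, then keep every other character starting from the first (positions 1st, 3rd, 5th, ...).
Applying both steps to "emeraldp": "rzrenyqc", then "rrnq".
(Check on "qosubaej": → "dbfhonrw" → "dfor" ✓)

rrnq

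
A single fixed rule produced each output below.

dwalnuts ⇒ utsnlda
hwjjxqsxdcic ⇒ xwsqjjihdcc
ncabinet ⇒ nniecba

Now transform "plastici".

Each output is the input with this applied: sort the characters into reverse alphabetical order, then delete the first character.
Starting from "plastici": after the first operation, "tspliica"; after the second, "spliica".

spliica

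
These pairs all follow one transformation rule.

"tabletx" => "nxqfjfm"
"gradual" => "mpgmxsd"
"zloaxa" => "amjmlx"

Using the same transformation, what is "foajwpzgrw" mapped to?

mviblsdira

Looking at the pairs, the operation is to shift every letter 12 places forward in the alphabet (wrapping around), then move the first 2 characters to the end (rotate left by 2).
Applying both steps to "foajwpzgrw": "ramviblsdi", then "mviblsdira".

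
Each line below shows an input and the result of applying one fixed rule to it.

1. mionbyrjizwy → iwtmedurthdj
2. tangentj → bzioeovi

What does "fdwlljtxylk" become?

ggeostgfayr

The transformation: shift every letter 5 places backward in the alphabet (wrapping around), then move the first 3 characters to the end (rotate left by 3).
For "fdwlljtxylk" the result is "ggeostgfayr".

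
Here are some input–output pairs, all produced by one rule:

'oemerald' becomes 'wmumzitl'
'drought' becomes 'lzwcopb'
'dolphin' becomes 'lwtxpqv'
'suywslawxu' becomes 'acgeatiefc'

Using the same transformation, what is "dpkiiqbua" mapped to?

Each output is the input with this applied: shift every letter 8 places forward in the alphabet (wrapping around).
"dpkiiqbua" → "lxsqqyjci".

lxsqqyjci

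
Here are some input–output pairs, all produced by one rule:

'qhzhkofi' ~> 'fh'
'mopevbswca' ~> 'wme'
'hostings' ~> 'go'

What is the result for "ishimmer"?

es

Each output is the input with this applied: swap the front and back halves of the string, then keep one character in every 3, starting at position 3 (positions 3rd, 6th, 9th, ...).
Applying both steps to "ishimmer": "mmerishi", then "es".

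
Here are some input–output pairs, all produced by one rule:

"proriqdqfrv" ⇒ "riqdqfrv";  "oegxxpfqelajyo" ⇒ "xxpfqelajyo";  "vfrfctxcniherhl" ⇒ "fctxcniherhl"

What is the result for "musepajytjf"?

The pattern: delete the first 3 characters.
"musepajytjf" → "epajytjf".

epajytjf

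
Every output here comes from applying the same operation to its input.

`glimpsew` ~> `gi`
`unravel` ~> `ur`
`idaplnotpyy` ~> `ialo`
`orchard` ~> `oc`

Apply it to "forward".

fr

Rule — keep every other character starting from the first (positions 1st, 3rd, 5th, ...), then delete the last 2 characters.
Applying both steps to "forward": "frad", then "fr".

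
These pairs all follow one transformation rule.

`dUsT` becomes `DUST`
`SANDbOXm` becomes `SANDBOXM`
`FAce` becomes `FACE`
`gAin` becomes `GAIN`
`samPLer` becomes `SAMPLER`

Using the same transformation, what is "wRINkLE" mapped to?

WRINKLE

The rule is to convert every letter to uppercase.
Applying that to "wRINkLE" gives "WRINKLE".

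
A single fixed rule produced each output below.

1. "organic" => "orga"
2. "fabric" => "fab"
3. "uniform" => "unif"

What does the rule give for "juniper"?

juni

What's happening: delete the last 3 characters.
"juniper" → "juni".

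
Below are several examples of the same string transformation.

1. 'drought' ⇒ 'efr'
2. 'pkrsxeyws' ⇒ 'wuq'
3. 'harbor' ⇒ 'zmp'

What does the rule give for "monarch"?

paf

In each case the input is transformed by: shift every letter 2 places backward in the alphabet (wrapping around), then keep only the last 3 characters.
On "monarch" that produces "paf".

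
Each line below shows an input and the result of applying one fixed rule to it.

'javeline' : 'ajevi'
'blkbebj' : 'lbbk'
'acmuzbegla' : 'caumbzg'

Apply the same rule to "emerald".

mere

Rule — swap each adjacent pair of characters (1↔2, 3↔4, ...), then delete the last 3 characters.
Starting from "emerald": after the first operation, "merelad"; after the second, "mere".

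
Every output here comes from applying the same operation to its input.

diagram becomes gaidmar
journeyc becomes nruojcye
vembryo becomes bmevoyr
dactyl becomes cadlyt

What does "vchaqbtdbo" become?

Looking at the pairs, the operation is to reverse the string, then move the first 3 characters to the end (rotate left by 3).
Working it through for "vchaqbtdbo": intermediate "obdtbqahcv", final "tbqahcvobd".
(Check on "vembryo": → "oyrbmev" → "bmevoyr" ✓)

tbqahcvobd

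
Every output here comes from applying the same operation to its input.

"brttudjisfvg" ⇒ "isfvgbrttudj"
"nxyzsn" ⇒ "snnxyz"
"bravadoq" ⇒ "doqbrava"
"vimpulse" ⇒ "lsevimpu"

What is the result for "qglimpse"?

In each case the input is transformed by: swap the front and back halves of the string, then move the first character to the end.
Applying both steps to "qglimpse": "mpseqgli", then "pseqglim".

pseqglim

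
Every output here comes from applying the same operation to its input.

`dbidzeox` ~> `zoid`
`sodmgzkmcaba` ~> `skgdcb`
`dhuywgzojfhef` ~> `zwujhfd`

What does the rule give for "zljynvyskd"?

Each output is the input with this applied: keep every other character starting from the first (positions 1st, 3rd, 5th, ...), then sort the characters into reverse alphabetical order.
Working it through for "zljynvyskd": intermediate "zjnyk", final "zynkj".

zynkj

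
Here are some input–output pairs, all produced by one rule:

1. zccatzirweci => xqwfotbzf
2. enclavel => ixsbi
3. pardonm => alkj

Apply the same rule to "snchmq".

ejn

Rule — shift every letter 3 places backward in the alphabet (wrapping around), then delete the first 3 characters.
Starting from "snchmq": after the first operation, "pkzejn"; after the second, "ejn".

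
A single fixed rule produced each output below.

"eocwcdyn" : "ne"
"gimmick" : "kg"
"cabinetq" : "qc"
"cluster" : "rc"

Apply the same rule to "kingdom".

mk

The rule is to move the last character to the front, then keep only the first 2 characters.
"kingdom" → "mkingdo" → "mk".
(Check on "eocwcdyn": → "neocwcdy" → "ne" ✓)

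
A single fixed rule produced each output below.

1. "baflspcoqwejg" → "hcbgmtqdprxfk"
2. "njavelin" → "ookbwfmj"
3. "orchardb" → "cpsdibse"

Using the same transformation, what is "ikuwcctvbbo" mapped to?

pjlvxdduwcc

Looking at the pairs, the operation is to shift every letter 1 place forward in the alphabet (wrapping around), then move the last character to the front.
Doing the same to "ikuwcctvbbo": "pjlvxdduwcc".
(Check on "orchardb": → "psdibsec" → "cpsdibse" ✓)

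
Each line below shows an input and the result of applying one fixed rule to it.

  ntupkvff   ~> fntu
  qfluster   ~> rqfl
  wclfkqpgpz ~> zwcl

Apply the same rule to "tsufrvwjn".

Each output is the input with this applied: move the first 3 characters to the end (rotate left by 3), then keep only the last 4 characters.
Doing the same to "tsufrvwjn": "ntsu".
(Check on "qfluster": → "usterqfl" → "rqfl" ✓)

ntsu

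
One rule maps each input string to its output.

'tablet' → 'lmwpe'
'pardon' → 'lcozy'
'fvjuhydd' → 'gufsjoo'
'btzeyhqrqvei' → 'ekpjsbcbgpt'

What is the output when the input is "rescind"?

What's happening: delete the first character, then shift every letter 11 places forward in the alphabet (wrapping around).
On "rescind": the first step gives "escind", and the second then gives "pdntyo".

pdntyo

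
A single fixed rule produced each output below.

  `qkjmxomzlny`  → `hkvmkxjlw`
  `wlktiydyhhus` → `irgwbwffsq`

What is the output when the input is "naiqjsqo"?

gohqom

What's happening: shift every letter 2 places backward in the alphabet (wrapping around), then delete the first 2 characters.
On "naiqjsqo": the first step gives "lygohqom", and the second then gives "gohqom".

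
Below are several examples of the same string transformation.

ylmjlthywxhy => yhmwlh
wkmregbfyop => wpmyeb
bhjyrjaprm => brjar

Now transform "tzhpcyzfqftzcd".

The pattern: keep every other character starting from the first (positions 1st, 3rd, 5th, ...), then take characters alternately from the front and the back (1st, last, 2nd, 2nd-last, ...).
On "tzhpcyzfqftzcd": the first step gives "thczqtc", and the second then gives "tchtcqz".

tchtcqz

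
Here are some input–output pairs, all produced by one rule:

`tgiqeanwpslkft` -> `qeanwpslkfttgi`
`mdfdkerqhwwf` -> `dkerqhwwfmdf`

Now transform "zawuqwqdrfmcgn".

Each output is the input with this applied: move the first 3 characters to the end (rotate left by 3).
Doing the same to "zawuqwqdrfmcgn": "uqwqdrfmcgnzaw".

uqwqdrfmcgnzaw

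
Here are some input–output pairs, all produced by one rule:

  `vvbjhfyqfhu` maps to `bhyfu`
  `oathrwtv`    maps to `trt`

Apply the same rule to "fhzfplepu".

zpeu

The pattern: delete the first character, then keep every other character starting from the second (positions 2nd, 4th, 6th, ...).
On "fhzfplepu": the first step gives "hzfplepu", and the second then gives "zpeu".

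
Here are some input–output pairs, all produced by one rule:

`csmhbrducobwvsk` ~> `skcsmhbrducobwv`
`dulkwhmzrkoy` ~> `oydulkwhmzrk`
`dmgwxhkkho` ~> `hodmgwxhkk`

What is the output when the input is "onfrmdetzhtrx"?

rxonfrmdetzht

In each case the input is transformed by: move the last 2 characters to the front (rotate right by 2).
Doing the same to "onfrmdetzhtrx": "rxonfrmdetzht".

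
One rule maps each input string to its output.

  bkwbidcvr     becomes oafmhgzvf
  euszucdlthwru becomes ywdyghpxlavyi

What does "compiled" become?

The rule is to move the first character to the end, then shift every letter 4 places forward in the alphabet (wrapping around).
Applying both steps to "compiled": "ompiledc", then "sqtmpihg".

sqtmpihg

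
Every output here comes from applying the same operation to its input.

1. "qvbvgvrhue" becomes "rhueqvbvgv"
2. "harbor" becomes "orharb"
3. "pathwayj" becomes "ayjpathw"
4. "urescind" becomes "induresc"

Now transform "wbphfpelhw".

elhwwbphfp

Looking at the pairs, the operation is to move the first character to the end, then swap the front and back halves of the string.
Starting from "wbphfpelhw": after the first operation, "bphfpelhww"; after the second, "elhwwbphfp".
(Check on "harbor": → "arborh" → "orharb" ✓)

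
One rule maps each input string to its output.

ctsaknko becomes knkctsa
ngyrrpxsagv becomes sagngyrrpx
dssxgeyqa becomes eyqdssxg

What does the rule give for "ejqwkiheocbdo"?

What's happening: delete the last character, then move the last 3 characters to the front (rotate right by 3).
"ejqwkiheocbdo" → "ejqwkiheocbd" → "cbdejqwkiheo".

cbdejqwkiheo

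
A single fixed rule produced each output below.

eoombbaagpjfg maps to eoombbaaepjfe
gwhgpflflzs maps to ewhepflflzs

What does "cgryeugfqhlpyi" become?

The rule is to replace every "g" with "e".
So "cgryeugfqhlpyi" becomes "ceryeuefqhlpyi".

ceryeuefqhlpyi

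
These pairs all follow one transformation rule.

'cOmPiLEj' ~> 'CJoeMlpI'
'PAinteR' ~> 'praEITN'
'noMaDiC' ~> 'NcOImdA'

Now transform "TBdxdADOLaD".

Looking at the pairs, the operation is to flip the case of every letter, then take characters alternately from the front and the back (1st, last, 2nd, 2nd-last, ...).
On "TBdxdADOLaD": the first step gives "tbDXDadolAd", and the second then gives "tdbADlXoDda".

tdbADlXoDda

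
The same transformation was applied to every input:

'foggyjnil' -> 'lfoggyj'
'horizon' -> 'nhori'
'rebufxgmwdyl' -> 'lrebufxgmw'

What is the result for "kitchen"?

Rule — move the last 3 characters to the front (rotate right by 3), then delete the first 2 characters.
On "kitchen" that produces "nkitc".
(Check on "horizon": → "zonhori" → "nhori" ✓)

nkitc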